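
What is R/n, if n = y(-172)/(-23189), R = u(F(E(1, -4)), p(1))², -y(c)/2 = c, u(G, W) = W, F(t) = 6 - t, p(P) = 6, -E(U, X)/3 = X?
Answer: -208701/86 ≈ -2426.8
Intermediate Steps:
E(U, X) = -3*X
y(c) = -2*c
R = 36 (R = 6² = 36)
n = -344/23189 (n = -2*(-172)/(-23189) = 344*(-1/23189) = -344/23189 ≈ -0.014835)
R/n = 36/(-344/23189) = 36*(-23189/344) = -208701/86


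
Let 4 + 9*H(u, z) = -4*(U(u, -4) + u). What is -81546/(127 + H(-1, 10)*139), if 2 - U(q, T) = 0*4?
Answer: -733914/31 ≈ -23675.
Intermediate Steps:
U(q, T) = 2 (U(q, T) = 2 - 0*4 = 2 - 1*0 = 2 + 0 = 2)
H(u, z) = -4/3 - 4*u/9 (H(u, z) = -4/9 + (-4*(2 + u))/9 = -4/9 + (-8 - 4*u)/9 = -4/9 + (-8/9 - 4*u/9) = -4/3 - 4*u/9)
-81546/(127 + H(-1, 10)*139) = -81546/(127 + (-4/3 - 4/9*(-1))*139) = -81546/(127 + (-4/3 + 4/9)*139) = -81546/(127 - 8/9*139) = -81546/(127 - 1112/9) = -81546/31/9 = -81546*9/31 = -733914/31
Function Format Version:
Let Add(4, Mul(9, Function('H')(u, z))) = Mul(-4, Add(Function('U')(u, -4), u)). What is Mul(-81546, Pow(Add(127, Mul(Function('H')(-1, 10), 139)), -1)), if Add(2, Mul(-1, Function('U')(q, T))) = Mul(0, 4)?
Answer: Rational(-733914, 31) ≈ -23675.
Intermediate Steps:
Function('U')(q, T) = 2 (Function('U')(q, T) = Add(2, Mul(-1, Mul(0, 4))) = Add(2, Mul(-1, 0)) = Add(2, 0) = 2)
Function('H')(u, z) = Add(Rational(-4, 3), Mul(Rational(-4, 9), u)) (Function('H')(u, z) = Add(Rational(-4, 9), Mul(Rational(1, 9), Mul(-4, Add(2, u)))) = Add(Rational(-4, 9), Mul(Rational(1, 9), Add(-8, Mul(-4, u)))) = Add(Rational(-4, 9), Add(Rational(-8, 9), Mul(Rational(-4, 9), u))) = Add(Rational(-4, 3), Mul(Rational(-4, 9), u)))
Mul(-81546, Pow(Add(127, Mul(Function('H')(-1, 10), 139)), -1)) = Mul(-81546, Pow(Add(127, Mul(Add(Rational(-4, 3), Mul(Rational(-4, 9), -1)), 139)), -1)) = Mul(-81546, Pow(Add(127, Mul(Add(Rational(-4, 3), Rational(4, 9)), 139)), -1)) = Mul(-81546, Pow(Add(127, Mul(Rational(-8, 9), 139)), -1)) = Mul(-81546, Pow(Add(127, Rational(-1112, 9)), -1)) = Mul(-81546, Pow(Rational(31, 9), -1)) = Mul(-81546, Rational(9, 31)) = Rational(-733914, 31)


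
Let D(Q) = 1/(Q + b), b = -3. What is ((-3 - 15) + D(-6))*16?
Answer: -2608/9 ≈ -289.78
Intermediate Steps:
D(Q) = 1/(-3 + Q) (D(Q) = 1/(Q - 3) = 1/(-3 + Q))
((-3 - 15) + D(-6))*16 = ((-3 - 15) + 1/(-3 - 6))*16 = (-18 + 1/(-9))*16 = (-18 - ⅑)*16 = -163/9*16 = -2608/9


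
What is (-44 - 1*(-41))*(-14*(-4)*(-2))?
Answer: 336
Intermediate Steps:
(-44 - 1*(-41))*(-14*(-4)*(-2)) = (-44 + 41)*(56*(-2)) = -3*(-112) = 336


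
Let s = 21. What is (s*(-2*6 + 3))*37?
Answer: -6993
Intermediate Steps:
(s*(-2*6 + 3))*37 = (21*(-2*6 + 3))*37 = (21*(-12 + 3))*37 = (21*(-9))*37 = -189*37 = -6993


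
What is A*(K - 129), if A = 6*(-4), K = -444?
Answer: 13752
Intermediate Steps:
A = -24
A*(K - 129) = -24*(-444 - 129) = -24*(-573) = 13752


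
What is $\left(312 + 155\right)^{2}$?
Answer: $218089$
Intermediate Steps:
$\left(312 + 155\right)^{2} = 467^{2} = 218089$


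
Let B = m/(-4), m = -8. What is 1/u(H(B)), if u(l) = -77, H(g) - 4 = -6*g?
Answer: -1/77 ≈ -0.012987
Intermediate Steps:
B = 2 (B = -8/(-4) = -8*(-1/4) = 2)
H(g) = 4 - 6*g
1/u(H(B)) = 1/(-77) = -1/77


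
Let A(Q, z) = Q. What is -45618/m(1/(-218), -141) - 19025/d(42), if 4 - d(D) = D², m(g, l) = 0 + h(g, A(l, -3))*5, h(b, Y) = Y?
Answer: 6246687/82720 ≈ 75.516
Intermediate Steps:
m(g, l) = 5*l (m(g, l) = 0 + l*5 = 0 + 5*l = 5*l)
d(D) = 4 - D²
-45618/m(1/(-218), -141) - 19025/d(42) = -45618/(5*(-141)) - 19025/(4 - 1*42²) = -45618/(-705) - 19025/(4 - 1*1764) = -45618*(-1/705) - 19025/(4 - 1764) = 15206/235 - 19025/(-1760) = 15206/235 - 19025*(-1/1760) = 15206/235 + 3805/352 = 6246687/82720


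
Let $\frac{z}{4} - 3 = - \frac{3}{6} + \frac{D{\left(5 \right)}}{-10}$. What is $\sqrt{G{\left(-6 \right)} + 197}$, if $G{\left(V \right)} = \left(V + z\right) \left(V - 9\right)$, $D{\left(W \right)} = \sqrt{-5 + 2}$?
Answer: $\sqrt{137 + 6 i \sqrt{3}} \approx 11.713 + 0.44362 i$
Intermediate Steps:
$D{\left(W \right)} = i \sqrt{3}$ ($D{\left(W \right)} = \sqrt{-3} = i \sqrt{3}$)
$z = 10 - \frac{2 i \sqrt{3}}{5}$ ($z = 12 + 4 \left(- \frac{3}{6} + \frac{i \sqrt{3}}{-10}\right) = 12 + 4 \left(\left(-3\right) \frac{1}{6} + i \sqrt{3} \left(- \frac{1}{10}\right)\right) = 12 + 4 \left(- \frac{1}{2} - \frac{i \sqrt{3}}{10}\right) = 12 - \left(2 + \frac{2 i \sqrt{3}}{5}\right) = 10 - \frac{2 i \sqrt{3}}{5} \approx 10.0 - 0.69282 i$)
$G{\left(V \right)} = \left(-9 + V\right) \left(10 + V - \frac{2 i \sqrt{3}}{5}\right)$ ($G{\left(V \right)} = \left(V + \left(10 - \frac{2 i \sqrt{3}}{5}\right)\right) \left(V - 9\right) = \left(10 + V - \frac{2 i \sqrt{3}}{5}\right) \left(-9 + V\right) = \left(-9 + V\right) \left(10 + V - \frac{2 i \sqrt{3}}{5}\right)$)
$\sqrt{G{\left(-6 \right)} + 197} = \sqrt{\left(-90 - 6 + \left(-6\right)^{2} + \frac{18 i \sqrt{3}}{5} - \frac{2}{5} i \left(-6\right) \sqrt{3}\right) + 197} = \sqrt{\left(-90 - 6 + 36 + \frac{18 i \sqrt{3}}{5} + \frac{12 i \sqrt{3}}{5}\right) + 197} = \sqrt{\left(-60 + 6 i \sqrt{3}\right) + 197} = \sqrt{137 + 6 i \sqrt{3}}$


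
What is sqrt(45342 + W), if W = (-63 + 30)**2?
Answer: 3*sqrt(5159) ≈ 215.48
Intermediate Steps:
W = 1089 (W = (-33)**2 = 1089)
sqrt(45342 + W) = sqrt(45342 + 1089) = sqrt(46431) = 3*sqrt(5159)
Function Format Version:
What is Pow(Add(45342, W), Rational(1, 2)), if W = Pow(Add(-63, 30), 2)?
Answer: Mul(3, Pow(5159, Rational(1, 2))) ≈ 215.48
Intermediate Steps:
W = 1089 (W = Pow(-33, 2) = 1089)
Pow(Add(45342, W), Rational(1, 2)) = Pow(Add(45342, 1089), Rational(1, 2)) = Pow(46431, Rational(1, 2)) = Mul(3, Pow(5159, Rational(1, 2)))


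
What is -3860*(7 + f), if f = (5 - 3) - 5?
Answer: -15440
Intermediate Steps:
f = -3 (f = 2 - 5 = -3)
-3860*(7 + f) = -3860*(7 - 3) = -3860*4 = -15440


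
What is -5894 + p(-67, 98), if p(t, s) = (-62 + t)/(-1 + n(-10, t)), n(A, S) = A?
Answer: -64705/11 ≈ -5882.3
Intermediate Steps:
p(t, s) = 62/11 - t/11 (p(t, s) = (-62 + t)/(-1 - 10) = (-62 + t)/(-11) = (-62 + t)*(-1/11) = 62/11 - t/11)
-5894 + p(-67, 98) = -5894 + (62/11 - 1/11*(-67)) = -5894 + (62/11 + 67/11) = -5894 + 129/11 = -64705/11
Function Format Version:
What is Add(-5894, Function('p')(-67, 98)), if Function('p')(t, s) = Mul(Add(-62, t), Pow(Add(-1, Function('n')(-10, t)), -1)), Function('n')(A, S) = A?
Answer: Rational(-64705, 11) ≈ -5882.3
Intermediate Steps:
Function('p')(t, s) = Add(Rational(62, 11), Mul(Rational(-1, 11), t)) (Function('p')(t, s) = Mul(Add(-62, t), Pow(Add(-1, -10), -1)) = Mul(Add(-62, t), Pow(-11, -1)) = Mul(Add(-62, t), Rational(-1, 11)) = Add(Rational(62, 11), Mul(Rational(-1, 11), t)))
Add(-5894, Function('p')(-67, 98)) = Add(-5894, Add(Rational(62, 11), Mul(Rational(-1, 11), -67))) = Add(-5894, Add(Rational(62, 11), Rational(67, 11))) = Add(-5894, Rational(129, 11)) = Rational(-64705, 11)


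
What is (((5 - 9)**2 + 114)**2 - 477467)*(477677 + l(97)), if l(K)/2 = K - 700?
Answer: -219446819057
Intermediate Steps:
l(K) = -1400 + 2*K (l(K) = 2*(K - 700) = 2*(-700 + K) = -1400 + 2*K)
(((5 - 9)**2 + 114)**2 - 477467)*(477677 + l(97)) = (((5 - 9)**2 + 114)**2 - 477467)*(477677 + (-1400 + 2*97)) = (((-4)**2 + 114)**2 - 477467)*(477677 + (-1400 + 194)) = ((16 + 114)**2 - 477467)*(477677 - 1206) = (130**2 - 477467)*476471 = (16900 - 477467)*476471 = -460567*476471 = -219446819057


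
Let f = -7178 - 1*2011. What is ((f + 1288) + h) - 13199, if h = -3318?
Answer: -24418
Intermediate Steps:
f = -9189 (f = -7178 - 2011 = -9189)
((f + 1288) + h) - 13199 = ((-9189 + 1288) - 3318) - 13199 = (-7901 - 3318) - 13199 = -11219 - 13199 = -24418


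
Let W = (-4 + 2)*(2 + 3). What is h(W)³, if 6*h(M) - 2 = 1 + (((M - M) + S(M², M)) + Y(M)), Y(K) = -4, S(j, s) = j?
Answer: 35937/8 ≈ 4492.1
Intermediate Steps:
W = -10 (W = -2*5 = -10)
h(M) = -⅙ + M²/6 (h(M) = ⅓ + (1 + (((M - M) + M²) - 4))/6 = ⅓ + (1 + ((0 + M²) - 4))/6 = ⅓ + (1 + (M² - 4))/6 = ⅓ + (1 + (-4 + M²))/6 = ⅓ + (-3 + M²)/6 = ⅓ + (-½ + M²/6) = -⅙ + M²/6)
h(W)³ = (-⅙ + (⅙)*(-10)²)³ = (-⅙ + (⅙)*100)³ = (-⅙ + 50/3)³ = (33/2)³ = 35937/8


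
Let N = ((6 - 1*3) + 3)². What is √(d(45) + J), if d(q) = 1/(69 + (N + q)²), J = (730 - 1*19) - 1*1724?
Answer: I*√44528333070/6630 ≈ 31.828*I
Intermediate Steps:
N = 36 (N = ((6 - 3) + 3)² = (3 + 3)² = 6² = 36)
J = -1013 (J = (730 - 19) - 1724 = 711 - 1724 = -1013)
d(q) = 1/(69 + (36 + q)²)
√(d(45) + J) = √(1/(69 + (36 + 45)²) - 1013) = √(1/(69 + 81²) - 1013) = √(1/(69 + 6561) - 1013) = √(1/6630 - 1013) = √(-6716189/6630) = I*√44528333070/6630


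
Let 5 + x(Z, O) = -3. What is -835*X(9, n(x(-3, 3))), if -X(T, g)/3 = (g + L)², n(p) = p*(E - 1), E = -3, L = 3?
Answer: 3068625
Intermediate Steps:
x(Z, O) = -8 (x(Z, O) = -5 - 3 = -8)
n(p) = -4*p (n(p) = p*(-3 - 1) = p*(-4) = -4*p)
X(T, g) = -3*(3 + g)² (X(T, g) = -3*(g + 3)² = -3*(3 + g)²)
-835*X(9, n(x(-3, 3))) = -(-2505)*(3 - 4*(-8))² = -(-2505)*(3 + 32)² = -(-2505)*35² = -(-2505)*1225 = -835*(-3675) = 3068625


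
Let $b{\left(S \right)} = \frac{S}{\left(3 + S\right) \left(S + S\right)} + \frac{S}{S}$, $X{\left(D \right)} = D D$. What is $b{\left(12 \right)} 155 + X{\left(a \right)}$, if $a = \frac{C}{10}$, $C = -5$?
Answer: $\frac{1925}{12} \approx 160.42$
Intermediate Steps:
$a = - \frac{1}{2}$ ($a = - \frac{5}{10} = \left(-5\right) \frac{1}{10} = - \frac{1}{2} \approx -0.5$)
$X{\left(D \right)} = D^{2}$
$b{\left(S \right)} = 1 + \frac{1}{2 \left(3 + S\right)}$ ($b{\left(S \right)} = \frac{S}{\left(3 + S\right) 2 S} + 1 = \frac{S}{2 S \left(3 + S\right)} + 1 = S \frac{1}{2 S \left(3 + S\right)} + 1 = \frac{1}{2 \left(3 + S\right)} + 1 = 1 + \frac{1}{2 \left(3 + S\right)}$)
$b{\left(12 \right)} 155 + X{\left(a \right)} = \frac{\frac{7}{2} + 12}{3 + 12} \cdot 155 + \left(- \frac{1}{2}\right)^{2} = \frac{1}{15} \cdot \frac{31}{2} \cdot 155 + \frac{1}{4} = \frac{31}{30} \cdot 155 + \frac{1}{4} = \frac{961}{6} + \frac{1}{4} = \frac{1925}{12}$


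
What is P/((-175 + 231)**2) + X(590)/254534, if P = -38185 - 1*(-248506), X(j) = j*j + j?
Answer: 3901952661/57015616 ≈ 68.437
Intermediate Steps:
X(j) = j + j**2 (X(j) = j**2 + j = j + j**2)
P = 210321 (P = -38185 + 248506 = 210321)
P/((-175 + 231)**2) + X(590)/254534 = 210321/((-175 + 231)**2) + (590*(1 + 590))/254534 = 210321/(56**2) + (590*591)*(1/254534) = 210321/3136 + 348690*(1/254534) = 210321*(1/3136) + 174345/127267 = 210321/3136 + 174345/127267 = 3901952661/57015616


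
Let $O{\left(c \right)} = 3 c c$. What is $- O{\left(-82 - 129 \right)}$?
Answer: $-133563$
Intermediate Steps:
$O{\left(c \right)} = 3 c^{2}$
$- O{\left(-82 - 129 \right)} = - 3 \left(-82 - 129\right)^{2} = - 3 \left(-211\right)^{2} = - 3 \cdot 44521 = \left(-1\right) 133563 = -133563$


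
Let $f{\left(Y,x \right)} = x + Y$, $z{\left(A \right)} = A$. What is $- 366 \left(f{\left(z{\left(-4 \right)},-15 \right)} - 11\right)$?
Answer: $10980$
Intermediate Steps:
$f{\left(Y,x \right)} = Y + x$
$- 366 \left(f{\left(z{\left(-4 \right)},-15 \right)} - 11\right) = - 366 \left(\left(-4 - 15\right) - 11\right) = - 366 \left(-19 - 11\right) = \left(-366\right) \left(-30\right) = 10980$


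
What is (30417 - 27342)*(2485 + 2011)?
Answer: 13825200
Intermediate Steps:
(30417 - 27342)*(2485 + 2011) = 3075*4496 = 13825200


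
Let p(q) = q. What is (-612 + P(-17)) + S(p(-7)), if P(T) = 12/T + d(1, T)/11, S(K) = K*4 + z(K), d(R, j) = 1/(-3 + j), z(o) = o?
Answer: -2422437/3740 ≈ -647.71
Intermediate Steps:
S(K) = 5*K (S(K) = K*4 + K = 4*K + K = 5*K)
P(T) = 12/T + 1/(11*(-3 + T)) (P(T) = 12/T + 1/((-3 + T)*11) = 12/T + (1/11)/(-3 + T) = 12/T + 1/(11*(-3 + T)))
(-612 + P(-17)) + S(p(-7)) = (-612 + (1/11)*(-396 + 133*(-17))/(-17*(-3 - 17))) + 5*(-7) = (-612 + (1/11)*(-1/17)*(-396 - 2261)/(-20)) - 35 = (-612 + (1/11)*(-1/17)*(-1/20)*(-2657)) - 35 = (-612 - 2657/3740) - 35 = -2291537/3740 - 35 = -2422437/3740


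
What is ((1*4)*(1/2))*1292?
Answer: 2584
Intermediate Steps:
((1*4)*(1/2))*1292 = (4*(1*(½)))*1292 = (4*(½))*1292 = 2*1292 = 2584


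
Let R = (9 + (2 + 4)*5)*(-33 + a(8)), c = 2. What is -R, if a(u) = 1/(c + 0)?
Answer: 2535/2 ≈ 1267.5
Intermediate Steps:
a(u) = 1/2 (a(u) = 1/(2 + 0) = 1/2)
R = -2535/2 (R = (9 + (2 + 4)*5)*(-33 + 1/2) = (9 + 6*5)*(-65/2) = (9 + 30)*(-65/2) = 39*(-65/2) = -2535/2 ≈ -1267.5)
-R = -1*(-2535/2) = 2535/2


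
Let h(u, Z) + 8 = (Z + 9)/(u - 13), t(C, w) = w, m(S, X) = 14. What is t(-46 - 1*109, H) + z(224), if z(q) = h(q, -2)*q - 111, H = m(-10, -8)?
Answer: -397011/211 ≈ -1881.6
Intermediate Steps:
H = 14
h(u, Z) = -8 + (9 + Z)/(-13 + u) (h(u, Z) = -8 + (Z + 9)/(u - 13) = -8 + (9 + Z)/(-13 + u))
z(q) = -111 + q*(111 - 8*q)/(-13 + q) (z(q) = ((113 - 2 - 8*q)/(-13 + q))*q - 111 = ((111 - 8*q)/(-13 + q))*q - 111 = q*(111 - 8*q)/(-13 + q) - 111 = -111 + q*(111 - 8*q)/(-13 + q))
t(-46 - 1*109, H) + z(224) = 14 + (1443 - 8*224**2)/(-13 + 224) = 14 + (1443 - 8*50176)/211 = 14 + (1443 - 401408)/211 = 14 + (1/211)*(-399965) = 14 - 399965/211 = -397011/211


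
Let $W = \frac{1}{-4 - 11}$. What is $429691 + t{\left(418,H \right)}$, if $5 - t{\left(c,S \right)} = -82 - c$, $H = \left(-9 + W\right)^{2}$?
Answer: $430196$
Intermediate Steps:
$W = - \frac{1}{15}$ ($W = \frac{1}{-15} = - \frac{1}{15} \approx -0.066667$)
$H = \frac{18496}{225}$ ($H = \left(-9 - \frac{1}{15}\right)^{2} = \left(- \frac{136}{15}\right)^{2} = \frac{18496}{225} \approx 82.204$)
$t{\left(c,S \right)} = 87 + c$ ($t{\left(c,S \right)} = 5 - \left(-82 - c\right) = 5 + \left(82 + c\right) = 87 + c$)
$429691 + t{\left(418,H \right)} = 429691 + \left(87 + 418\right) = 429691 + 505 = 430196$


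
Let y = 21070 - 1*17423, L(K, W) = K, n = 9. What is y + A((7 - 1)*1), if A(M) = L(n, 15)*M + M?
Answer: 3707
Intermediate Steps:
A(M) = 10*M (A(M) = 9*M + M = 10*M)
y = 3647 (y = 21070 - 17423 = 3647)
y + A((7 - 1)*1) = 3647 + 10*((7 - 1)*1) = 3647 + 10*(6*1) = 3647 + 10*6 = 3647 + 60 = 3707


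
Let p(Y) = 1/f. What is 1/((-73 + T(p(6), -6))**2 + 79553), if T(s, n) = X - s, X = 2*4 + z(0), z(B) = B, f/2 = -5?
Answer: 100/8376501 ≈ 1.1938e-5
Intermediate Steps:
f = -10 (f = 2*(-5) = -10)
X = 8 (X = 2*4 + 0 = 8 + 0 = 8)
p(Y) = -1/10 (p(Y) = 1/(-10) = -1/10)
T(s, n) = 8 - s
1/((-73 + T(p(6), -6))**2 + 79553) = 1/((-73 + (8 - 1*(-1/10)))**2 + 79553) = 1/((-73 + (8 + 1/10))**2 + 79553) = 1/((-73 + 81/10)**2 + 79553) = 1/((-649/10)**2 + 79553) = 1/(421201/100 + 79553) = 1/(8376501/100) = 100/8376501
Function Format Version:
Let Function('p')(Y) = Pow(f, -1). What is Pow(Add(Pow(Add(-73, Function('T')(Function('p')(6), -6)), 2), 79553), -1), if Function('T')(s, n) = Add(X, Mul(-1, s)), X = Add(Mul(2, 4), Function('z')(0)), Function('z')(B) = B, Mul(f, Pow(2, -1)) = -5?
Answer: Rational(100, 8376501) ≈ 1.1938e-5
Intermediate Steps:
f = -10 (f = Mul(2, -5) = -10)
X = 8 (X = Add(Mul(2, 4), 0) = Add(8, 0) = 8)
Function('p')(Y) = Rational(-1, 10) (Function('p')(Y) = Pow(-10, -1) = Rational(-1, 10))
Function('T')(s, n) = Add(8, Mul(-1, s))
Pow(Add(Pow(Add(-73, Function('T')(Function('p')(6), -6)), 2), 79553), -1) = Pow(Add(Pow(Add(-73, Add(8, Mul(-1, Rational(-1, 10)))), 2), 79553), -1) = Pow(Add(Pow(Add(-73, Add(8, Rational(1, 10))), 2), 79553), -1) = Pow(Add(Pow(Add(-73, Rational(81, 10)), 2), 79553), -1) = Pow(Add(Pow(Rational(-649, 10), 2), 79553), -1) = Pow(Add(Rational(421201, 100), 79553), -1) = Pow(Rational(8376501, 100), -1) = Rational(100, 8376501)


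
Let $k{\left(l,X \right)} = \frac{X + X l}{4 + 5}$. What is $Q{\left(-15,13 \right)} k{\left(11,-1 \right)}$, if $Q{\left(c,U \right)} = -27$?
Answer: $36$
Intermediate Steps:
$k{\left(l,X \right)} = \frac{X}{9} + \frac{X l}{9}$ ($k{\left(l,X \right)} = \frac{X + X l}{9} = \left(X + X l\right) \frac{1}{9} = \frac{X}{9} + \frac{X l}{9}$)
$Q{\left(-15,13 \right)} k{\left(11,-1 \right)} = - 27 \cdot \frac{1}{9} \left(-1\right) \left(1 + 11\right) = - 27 \cdot \frac{1}{9} \left(-1\right) 12 = \left(-27\right) \left(- \frac{4}{3}\right) = 36$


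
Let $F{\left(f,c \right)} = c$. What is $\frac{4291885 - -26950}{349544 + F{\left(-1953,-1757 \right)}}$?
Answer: $\frac{4318835}{347787} \approx 12.418$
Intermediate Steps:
$\frac{4291885 - -26950}{349544 + F{\left(-1953,-1757 \right)}} = \frac{4291885 - -26950}{349544 - 1757} = \frac{4291885 + 26950}{347787} = 4318835 \cdot \frac{1}{347787} = \frac{4318835}{347787}$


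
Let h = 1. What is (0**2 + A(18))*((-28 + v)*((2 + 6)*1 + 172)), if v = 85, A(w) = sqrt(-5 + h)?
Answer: 20520*I ≈ 20520.0*I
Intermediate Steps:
A(w) = 2*I (A(w) = sqrt(-5 + 1) = sqrt(-4) = 2*I)
(0**2 + A(18))*((-28 + v)*((2 + 6)*1 + 172)) = (0**2 + 2*I)*((-28 + 85)*((2 + 6)*1 + 172)) = (0 + 2*I)*(57*(8*1 + 172)) = (2*I)*(57*(8 + 172)) = (2*I)*(57*180) = (2*I)*10260 = 20520*I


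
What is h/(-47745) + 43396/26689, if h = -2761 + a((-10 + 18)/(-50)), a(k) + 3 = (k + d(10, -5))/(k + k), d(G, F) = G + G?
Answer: 238596126/141585145 ≈ 1.6852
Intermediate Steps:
d(G, F) = 2*G
a(k) = -3 + (20 + k)/(2*k) (a(k) = -3 + (k + 2*10)/(k + k) = -3 + (k + 20)/((2*k)) = -3 + (20 + k)*(1/(2*k)) = -3 + (20 + k)/(2*k))
h = -2826 (h = -2761 + (-5/2 + 10/(((-10 + 18)/(-50)))) = -2761 + (-5/2 + 10/((8*(-1/50)))) = -2761 + (-5/2 + 10/(-4/25)) = -2761 + (-5/2 + 10*(-25/4)) = -2761 + (-5/2 - 125/2) = -2761 - 65 = -2826)
h/(-47745) + 43396/26689 = -2826/(-47745) + 43396/26689 = -2826*(-1/47745) + 43396*(1/26689) = 314/5305 + 43396/26689 = 238596126/141585145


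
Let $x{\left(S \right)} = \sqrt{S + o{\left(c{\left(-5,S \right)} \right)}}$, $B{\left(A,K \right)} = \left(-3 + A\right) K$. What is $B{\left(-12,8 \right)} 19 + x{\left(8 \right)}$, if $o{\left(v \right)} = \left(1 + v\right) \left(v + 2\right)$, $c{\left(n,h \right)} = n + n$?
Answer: $-2280 + 4 \sqrt{5} \approx -2271.1$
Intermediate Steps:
$B{\left(A,K \right)} = K \left(-3 + A\right)$
$c{\left(n,h \right)} = 2 n$
$o{\left(v \right)} = \left(1 + v\right) \left(2 + v\right)$
$x{\left(S \right)} = \sqrt{72 + S}$ ($x{\left(S \right)} = \sqrt{S + \left(2 + \left(2 \left(-5\right)\right)^{2} + 3 \cdot 2 \left(-5\right)\right)} = \sqrt{S + \left(2 + \left(-10\right)^{2} + 3 \left(-10\right)\right)} = \sqrt{S + \left(2 + 100 - 30\right)} = \sqrt{S + 72} = \sqrt{72 + S}$)
$B{\left(-12,8 \right)} 19 + x{\left(8 \right)} = 8 \left(-3 - 12\right) 19 + \sqrt{72 + 8} = 8 \left(-15\right) 19 + \sqrt{80} = \left(-120\right) 19 + 4 \sqrt{5} = -2280 + 4 \sqrt{5}$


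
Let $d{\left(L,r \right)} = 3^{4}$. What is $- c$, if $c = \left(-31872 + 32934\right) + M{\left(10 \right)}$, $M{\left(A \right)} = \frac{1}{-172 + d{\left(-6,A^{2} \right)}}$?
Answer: $- \frac{96641}{91} \approx -1062.0$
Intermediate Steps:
$d{\left(L,r \right)} = 81$
$M{\left(A \right)} = - \frac{1}{91}$ ($M{\left(A \right)} = \frac{1}{-172 + 81} = \frac{1}{-91} = - \frac{1}{91}$)
$c = \frac{96641}{91}$ ($c = \left(-31872 + 32934\right) - \frac{1}{91} = 1062 - \frac{1}{91} = \frac{96641}{91} \approx 1062.0$)
$- c = \left(-1\right) \frac{96641}{91} = - \frac{96641}{91}$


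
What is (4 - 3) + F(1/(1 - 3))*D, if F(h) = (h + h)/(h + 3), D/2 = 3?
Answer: -7/5 ≈ -1.4000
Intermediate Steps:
D = 6 (D = 2*3 = 6)
F(h) = 2*h/(3 + h) (F(h) = (2*h)/(3 + h) = 2*h/(3 + h))
(4 - 3) + F(1/(1 - 3))*D = (4 - 3) + (2/((1 - 3)*(3 + 1/(1 - 3))))*6 = 1 + (2/(-2*(3 + 1/(-2))))*6 = 1 + (2*(-½)/(3 - ½))*6 = 1 + (2*(-½)/(5/2))*6 = 1 + (2*(-½)*(⅖))*6 = 1 - ⅖*6 = 1 - 12/5 = -7/5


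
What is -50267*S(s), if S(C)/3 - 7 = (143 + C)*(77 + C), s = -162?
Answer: -244599222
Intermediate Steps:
S(C) = 21 + 3*(77 + C)*(143 + C) (S(C) = 21 + 3*((143 + C)*(77 + C)) = 21 + 3*((77 + C)*(143 + C)) = 21 + 3*(77 + C)*(143 + C))
-50267*S(s) = -50267/(1/(33054 + 3*(-162)² + 660*(-162))) = -50267/(1/(33054 + 3*26244 - 106920)) = -50267/(1/(33054 + 78732 - 106920)) = -50267/(1/4866) = -50267/1/4866 = -50267*4866 = -244599222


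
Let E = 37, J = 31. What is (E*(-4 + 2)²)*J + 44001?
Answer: 48589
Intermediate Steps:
(E*(-4 + 2)²)*J + 44001 = (37*(-4 + 2)²)*31 + 44001 = (37*(-2)²)*31 + 44001 = (37*4)*31 + 44001 = 148*31 + 44001 = 4588 + 44001 = 48589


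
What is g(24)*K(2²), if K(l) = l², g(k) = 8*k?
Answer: 3072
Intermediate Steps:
g(24)*K(2²) = (8*24)*(2²)² = 192*4² = 192*16 = 3072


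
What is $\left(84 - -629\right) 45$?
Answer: $32085$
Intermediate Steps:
$\left(84 - -629\right) 45 = \left(84 + 629\right) 45 = 713 \cdot 45 = 32085$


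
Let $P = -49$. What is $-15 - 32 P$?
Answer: $1553$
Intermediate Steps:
$-15 - 32 P = -15 - -1568 = -15 + 1568 = 1553$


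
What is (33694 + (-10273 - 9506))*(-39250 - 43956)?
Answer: -1157811490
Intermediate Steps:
(33694 + (-10273 - 9506))*(-39250 - 43956) = (33694 - 19779)*(-83206) = 13915*(-83206) = -1157811490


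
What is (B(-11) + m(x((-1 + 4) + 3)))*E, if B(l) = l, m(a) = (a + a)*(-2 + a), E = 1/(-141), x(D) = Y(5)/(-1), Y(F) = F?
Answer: -59/141 ≈ -0.41844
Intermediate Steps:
x(D) = -5 (x(D) = 5/(-1) = 5*(-1) = -5)
E = -1/141 ≈ -0.0070922
m(a) = 2*a*(-2 + a) (m(a) = (2*a)*(-2 + a) = 2*a*(-2 + a))
(B(-11) + m(x((-1 + 4) + 3)))*E = (-11 + 2*(-5)*(-2 - 5))*(-1/141) = (-11 + 2*(-5)*(-7))*(-1/141) = (-11 + 70)*(-1/141) = 59*(-1/141) = -59/141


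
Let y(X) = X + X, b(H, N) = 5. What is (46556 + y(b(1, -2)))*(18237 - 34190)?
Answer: -742867398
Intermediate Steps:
y(X) = 2*X
(46556 + y(b(1, -2)))*(18237 - 34190) = (46556 + 2*5)*(18237 - 34190) = (46556 + 10)*(-15953) = 46566*(-15953) = -742867398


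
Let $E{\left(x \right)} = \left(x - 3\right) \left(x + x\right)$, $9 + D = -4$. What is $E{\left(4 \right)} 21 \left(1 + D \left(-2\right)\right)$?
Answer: $4536$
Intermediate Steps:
$D = -13$ ($D = -9 - 4 = -13$)
$E{\left(x \right)} = 2 x \left(-3 + x\right)$ ($E{\left(x \right)} = \left(-3 + x\right) 2 x = 2 x \left(-3 + x\right)$)
$E{\left(4 \right)} 21 \left(1 + D \left(-2\right)\right) = 2 \cdot 4 \left(-3 + 4\right) 21 \left(1 - -26\right) = 2 \cdot 4 \cdot 1 \cdot 21 \left(1 + 26\right) = 8 \cdot 21 \cdot 27 = 168 \cdot 27 = 4536$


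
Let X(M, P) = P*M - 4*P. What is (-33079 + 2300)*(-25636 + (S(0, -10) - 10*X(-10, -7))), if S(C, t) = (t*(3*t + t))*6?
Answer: 745344264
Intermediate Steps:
S(C, t) = 24*t**2 (S(C, t) = (t*(4*t))*6 = (4*t**2)*6 = 24*t**2)
X(M, P) = -4*P + M*P (X(M, P) = M*P - 4*P = -4*P + M*P)
(-33079 + 2300)*(-25636 + (S(0, -10) - 10*X(-10, -7))) = (-33079 + 2300)*(-25636 + (24*(-10)**2 - (-70)*(-4 - 10))) = -30779*(-25636 + (24*100 - (-70)*(-14))) = -30779*(-25636 + (2400 - 10*98)) = -30779*(-25636 + (2400 - 980)) = -30779*(-25636 + 1420) = -30779*(-24216) = 745344264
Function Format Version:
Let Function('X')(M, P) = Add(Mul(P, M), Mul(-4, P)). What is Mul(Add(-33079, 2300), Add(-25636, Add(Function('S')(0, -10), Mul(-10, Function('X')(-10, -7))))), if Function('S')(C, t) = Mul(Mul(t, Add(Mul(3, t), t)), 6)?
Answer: 745344264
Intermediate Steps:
Function('S')(C, t) = Mul(24, Pow(t, 2)) (Function('S')(C, t) = Mul(Mul(t, Mul(4, t)), 6) = Mul(Mul(4, Pow(t, 2)), 6) = Mul(24, Pow(t, 2)))
Function('X')(M, P) = Add(Mul(-4, P), Mul(M, P)) (Function('X')(M, P) = Add(Mul(M, P), Mul(-4, P)) = Add(Mul(-4, P), Mul(M, P)))
Mul(Add(-33079, 2300), Add(-25636, Add(Function('S')(0, -10), Mul(-10, Function('X')(-10, -7))))) = Mul(Add(-33079, 2300), Add(-25636, Add(Mul(24, Pow(-10, 2)), Mul(-10, Mul(-7, Add(-4, -10)))))) = Mul(-30779, Add(-25636, Add(Mul(24, 100), Mul(-10, Mul(-7, -14))))) = Mul(-30779, Add(-25636, Add(2400, Mul(-10, 98)))) = Mul(-30779, Add(-25636, Add(2400, -980))) = Mul(-30779, Add(-25636, 1420)) = Mul(-30779, -24216) = 745344264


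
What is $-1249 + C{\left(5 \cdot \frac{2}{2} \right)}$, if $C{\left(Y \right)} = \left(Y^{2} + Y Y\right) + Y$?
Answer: $-1194$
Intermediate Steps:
$C{\left(Y \right)} = Y + 2 Y^{2}$ ($C{\left(Y \right)} = \left(Y^{2} + Y^{2}\right) + Y = 2 Y^{2} + Y = Y + 2 Y^{2}$)
$-1249 + C{\left(5 \cdot \frac{2}{2} \right)} = -1249 + 5 \cdot \frac{2}{2} \left(1 + 2 \cdot 5 \cdot \frac{2}{2}\right) = -1249 + 5 \cdot 2 \cdot \frac{1}{2} \left(1 + 2 \cdot 5 \cdot 2 \cdot \frac{1}{2}\right) = -1249 + 5 \cdot 1 \left(1 + 2 \cdot 5 \cdot 1\right) = -1249 + 5 \left(1 + 2 \cdot 5\right) = -1249 + 5 \left(1 + 10\right) = -1249 + 5 \cdot 11 = -1249 + 55 = -1194$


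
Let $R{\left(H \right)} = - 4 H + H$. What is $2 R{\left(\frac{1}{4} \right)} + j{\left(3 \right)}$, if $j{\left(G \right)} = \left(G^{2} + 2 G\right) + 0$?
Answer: $\frac{27}{2} \approx 13.5$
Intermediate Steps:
$j{\left(G \right)} = G^{2} + 2 G$
$R{\left(H \right)} = - 3 H$
$2 R{\left(\frac{1}{4} \right)} + j{\left(3 \right)} = 2 \left(- \frac{3}{4}\right) + 3 \left(2 + 3\right) = 2 \left(\left(-3\right) \frac{1}{4}\right) + 3 \cdot 5 = 2 \left(- \frac{3}{4}\right) + 15 = - \frac{3}{2} + 15 = \frac{27}{2}$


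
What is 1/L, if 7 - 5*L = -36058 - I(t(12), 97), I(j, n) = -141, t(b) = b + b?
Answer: 5/35924 ≈ 0.00013918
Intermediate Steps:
t(b) = 2*b
L = 35924/5 (L = 7/5 - (-36058 - 1*(-141))/5 = 7/5 - (-36058 + 141)/5 = 7/5 - ⅕*(-35917) = 7/5 + 35917/5 = 35924/5 ≈ 7184.8)
1/L = 1/(35924/5) = 5/35924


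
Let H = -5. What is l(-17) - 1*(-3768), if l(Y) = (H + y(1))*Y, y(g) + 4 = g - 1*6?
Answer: 4006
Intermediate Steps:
y(g) = -10 + g (y(g) = -4 + (g - 1*6) = -4 + (g - 6) = -4 + (-6 + g) = -10 + g)
l(Y) = -14*Y (l(Y) = (-5 + (-10 + 1))*Y = (-5 - 9)*Y = -14*Y)
l(-17) - 1*(-3768) = -14*(-17) - 1*(-3768) = 238 + 3768 = 4006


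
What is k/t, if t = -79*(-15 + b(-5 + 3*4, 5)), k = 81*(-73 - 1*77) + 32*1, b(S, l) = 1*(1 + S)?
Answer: -12118/553 ≈ -21.913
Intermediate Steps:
b(S, l) = 1 + S
k = -12118 (k = 81*(-73 - 77) + 32 = 81*(-150) + 32 = -12150 + 32 = -12118)
t = 553 (t = -79*(-15 + (1 + (-5 + 3*4))) = -79*(-15 + (1 + (-5 + 12))) = -79*(-15 + (1 + 7)) = -79*(-15 + 8) = -79*(-7) = 553)
k/t = -12118/553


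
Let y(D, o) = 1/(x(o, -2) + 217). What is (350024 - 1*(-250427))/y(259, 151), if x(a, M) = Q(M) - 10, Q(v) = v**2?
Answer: 126695161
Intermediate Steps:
x(a, M) = -10 + M**2 (x(a, M) = M**2 - 10 = -10 + M**2)
y(D, o) = 1/211 (y(D, o) = 1/((-10 + (-2)**2) + 217) = 1/((-10 + 4) + 217) = 1/(-6 + 217) = 1/211)
(350024 - 1*(-250427))/y(259, 151) = (350024 - 1*(-250427))/(1/211) = (350024 + 250427)*211 = 600451*211 = 126695161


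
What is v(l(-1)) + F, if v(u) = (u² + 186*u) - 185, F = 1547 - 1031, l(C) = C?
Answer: 146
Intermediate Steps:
F = 516
v(u) = -185 + u² + 186*u
v(l(-1)) + F = (-185 + (-1)² + 186*(-1)) + 516 = (-185 + 1 - 186) + 516 = -370 + 516 = 146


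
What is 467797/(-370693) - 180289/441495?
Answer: -273361906792/163659106035 ≈ -1.6703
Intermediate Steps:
467797/(-370693) - 180289/441495 = 467797*(-1/370693) - 180289*1/441495 = -467797/370693 - 180289/441495 = -273361906792/163659106035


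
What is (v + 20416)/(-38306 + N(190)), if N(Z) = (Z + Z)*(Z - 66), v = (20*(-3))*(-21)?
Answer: 10838/4407 ≈ 2.4593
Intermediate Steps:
v = 1260 (v = -60*(-21) = 1260)
N(Z) = 2*Z*(-66 + Z) (N(Z) = (2*Z)*(-66 + Z) = 2*Z*(-66 + Z))
(v + 20416)/(-38306 + N(190)) = (1260 + 20416)/(-38306 + 2*190*(-66 + 190)) = 21676/(-38306 + 2*190*124) = 21676/(-38306 + 47120) = 21676/8814 = 21676*(1/8814) = 10838/4407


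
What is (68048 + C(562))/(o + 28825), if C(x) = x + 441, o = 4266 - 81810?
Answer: -69051/48719 ≈ -1.4173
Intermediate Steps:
o = -77544
C(x) = 441 + x
(68048 + C(562))/(o + 28825) = (68048 + (441 + 562))/(-77544 + 28825) = (68048 + 1003)/(-48719) = 69051*(-1/48719) = -69051/48719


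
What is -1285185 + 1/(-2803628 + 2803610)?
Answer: -23133331/18 ≈ -1.2852e+6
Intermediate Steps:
-1285185 + 1/(-2803628 + 2803610) = -1285185 + 1/(-18) = -1285185 - 1/18 = -23133331/18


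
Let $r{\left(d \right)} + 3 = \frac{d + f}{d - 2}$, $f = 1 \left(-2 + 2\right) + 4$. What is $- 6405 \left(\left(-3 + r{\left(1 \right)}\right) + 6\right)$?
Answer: $32025$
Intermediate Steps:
$f = 4$ ($f = 1 \cdot 0 + 4 = 0 + 4 = 4$)
$r{\left(d \right)} = -3 + \frac{4 + d}{-2 + d}$ ($r{\left(d \right)} = -3 + \frac{d + 4}{d - 2} = -3 + \frac{4 + d}{-2 + d}$)
$- 6405 \left(\left(-3 + r{\left(1 \right)}\right) + 6\right) = - 6405 \left(\left(-3 + \frac{2 \left(5 - 1\right)}{-2 + 1}\right) + 6\right) = - 6405 \left(\left(-3 + \frac{2 \left(5 - 1\right)}{-1}\right) + 6\right) = - 6405 \left(\left(-3 + 2 \left(-1\right) 4\right) + 6\right) = - 6405 \left(\left(-3 - 8\right) + 6\right) = - 6405 \left(-11 + 6\right) = \left(-6405\right) \left(-5\right) = 32025$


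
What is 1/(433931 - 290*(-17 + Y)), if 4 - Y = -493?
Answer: 1/294731 ≈ 3.3929e-6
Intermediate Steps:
Y = 497 (Y = 4 - 1*(-493) = 4 + 493 = 497)
1/(433931 - 290*(-17 + Y)) = 1/(433931 - 290*(-17 + 497)) = 1/(433931 - 290*480) = 1/(433931 - 139200) = 1/294731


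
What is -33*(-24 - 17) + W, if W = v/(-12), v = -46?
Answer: 8141/6 ≈ 1356.8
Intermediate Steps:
W = 23/6 (W = -46/(-12) = -46*(-1/12) = 23/6 ≈ 3.8333)
-33*(-24 - 17) + W = -33*(-24 - 17) + 23/6 = -33*(-41) + 23/6 = 1353 + 23/6 = 8141/6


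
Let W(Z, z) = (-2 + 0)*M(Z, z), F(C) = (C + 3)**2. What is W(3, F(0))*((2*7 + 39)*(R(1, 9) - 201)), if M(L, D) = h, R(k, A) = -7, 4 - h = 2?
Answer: 44096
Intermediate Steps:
h = 2 (h = 4 - 1*2 = 4 - 2 = 2)
M(L, D) = 2
F(C) = (3 + C)**2
W(Z, z) = -4 (W(Z, z) = (-2 + 0)*2 = -2*2 = -4)
W(3, F(0))*((2*7 + 39)*(R(1, 9) - 201)) = -4*(2*7 + 39)*(-7 - 201) = -4*(14 + 39)*(-208) = -212*(-208) = -4*(-11024) = 44096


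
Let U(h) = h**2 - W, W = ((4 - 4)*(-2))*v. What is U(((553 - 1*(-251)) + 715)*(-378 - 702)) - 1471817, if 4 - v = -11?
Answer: 2691304398583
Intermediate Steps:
v = 15 (v = 4 - 1*(-11) = 4 + 11 = 15)
W = 0 (W = ((4 - 4)*(-2))*15 = (0*(-2))*15 = 0*15 = 0)
U(h) = h**2 (U(h) = h**2 - 1*0 = h**2 + 0 = h**2)
U(((553 - 1*(-251)) + 715)*(-378 - 702)) - 1471817 = (((553 - 1*(-251)) + 715)*(-378 - 702))**2 - 1471817 = (((553 + 251) + 715)*(-1080))**2 - 1471817 = ((804 + 715)*(-1080))**2 - 1471817 = (1519*(-1080))**2 - 1471817 = (-1640520)**2 - 1471817 = 2691305870400 - 1471817 = 2691304398583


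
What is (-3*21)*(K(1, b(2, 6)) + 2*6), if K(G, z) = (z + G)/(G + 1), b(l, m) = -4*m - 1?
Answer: 0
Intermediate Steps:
b(l, m) = -1 - 4*m
K(G, z) = (G + z)/(1 + G)
(-3*21)*(K(1, b(2, 6)) + 2*6) = (-3*21)*((1 + (-1 - 4*6))/(1 + 1) + 2*6) = -63*((1 + (-1 - 24))/2 + 12) = -63*((1 - 25)/2 + 12) = -63*((½)*(-24) + 12) = -63*(-12 + 12) = -63*0 = 0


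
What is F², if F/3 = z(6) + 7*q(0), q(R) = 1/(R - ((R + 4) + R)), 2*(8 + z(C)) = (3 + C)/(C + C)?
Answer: 50625/64 ≈ 791.02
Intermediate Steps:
z(C) = -8 + (3 + C)/(4*C) (z(C) = -8 + ((3 + C)/(C + C))/2 = -8 + ((3 + C)/((2*C)))/2 = -8 + ((3 + C)*(1/(2*C)))/2 = -8 + ((3 + C)/(2*C))/2 = -8 + (3 + C)/(4*C))
q(R) = 1/(-4 - R) (q(R) = 1/(R - ((4 + R) + R)) = 1/(R - (4 + 2*R)) = 1/(R + (-4 - 2*R)) = 1/(-4 - R))
F = -225/8 (F = 3*((¼)*(3 - 31*6)/6 + 7*(-1/(4 + 0))) = 3*((¼)*(⅙)*(3 - 186) + 7*(-1/4)) = 3*((¼)*(⅙)*(-183) + 7*(-1*¼)) = 3*(-61/8 + 7*(-¼)) = 3*(-61/8 - 7/4) = 3*(-75/8) = -225/8 ≈ -28.125)
F² = (-225/8)² = 50625/64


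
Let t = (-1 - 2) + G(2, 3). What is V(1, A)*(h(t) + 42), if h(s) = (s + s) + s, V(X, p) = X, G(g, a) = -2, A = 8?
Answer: 27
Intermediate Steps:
t = -5 (t = (-1 - 2) - 2 = -3 - 2 = -5)
h(s) = 3*s (h(s) = 2*s + s = 3*s)
V(1, A)*(h(t) + 42) = 1*(3*(-5) + 42) = 1*(-15 + 42) = 1*27 = 27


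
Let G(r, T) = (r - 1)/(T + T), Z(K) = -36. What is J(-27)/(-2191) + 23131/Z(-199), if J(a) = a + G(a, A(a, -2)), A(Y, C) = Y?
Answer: -152037203/236628 ≈ -642.52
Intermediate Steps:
G(r, T) = (-1 + r)/(2*T) (G(r, T) = (-1 + r)/((2*T)) = (-1 + r)*(1/(2*T)) = (-1 + r)/(2*T))
J(a) = a + (-1 + a)/(2*a)
J(-27)/(-2191) + 23131/Z(-199) = (½ - 27 - ½/(-27))/(-2191) + 23131/(-36) = (½ - 27 - ½*(-1/27))*(-1/2191) + 23131*(-1/36) = (½ - 27 + 1/54)*(-1/2191) - 23131/36 = -715/27*(-1/2191) - 23131/36 = 715/59157 - 23131/36 = -152037203/236628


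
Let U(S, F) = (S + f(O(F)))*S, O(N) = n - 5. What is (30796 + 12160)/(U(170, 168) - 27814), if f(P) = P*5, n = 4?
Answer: 10739/59 ≈ 182.02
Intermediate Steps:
O(N) = -1 (O(N) = 4 - 5 = -1)
f(P) = 5*P
U(S, F) = S*(-5 + S) (U(S, F) = (S + 5*(-1))*S = (S - 5)*S = (-5 + S)*S = S*(-5 + S))
(30796 + 12160)/(U(170, 168) - 27814) = (30796 + 12160)/(170*(-5 + 170) - 27814) = 42956/(170*165 - 27814) = 42956/(28050 - 27814) = 42956/236 = 42956*(1/236) = 10739/59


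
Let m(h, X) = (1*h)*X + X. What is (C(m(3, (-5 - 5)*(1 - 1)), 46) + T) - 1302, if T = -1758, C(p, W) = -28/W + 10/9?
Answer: -633316/207 ≈ -3059.5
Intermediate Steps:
m(h, X) = X + X*h (m(h, X) = h*X + X = X*h + X = X + X*h)
C(p, W) = 10/9 - 28/W (C(p, W) = -28/W + 10*(⅑) = -28/W + 10/9 = 10/9 - 28/W)
(C(m(3, (-5 - 5)*(1 - 1)), 46) + T) - 1302 = ((10/9 - 28/46) - 1758) - 1302 = ((10/9 - 28*1/46) - 1758) - 1302 = ((10/9 - 14/23) - 1758) - 1302 = (104/207 - 1758) - 1302 = -363802/207 - 1302 = -633316/207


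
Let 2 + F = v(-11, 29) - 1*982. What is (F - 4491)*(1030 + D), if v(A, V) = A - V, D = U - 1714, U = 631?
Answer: 292295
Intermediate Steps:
D = -1083 (D = 631 - 1714 = -1083)
F = -1024 (F = -2 + ((-11 - 1*29) - 1*982) = -2 + ((-11 - 29) - 982) = -2 + (-40 - 982) = -2 - 1022 = -1024)
(F - 4491)*(1030 + D) = (-1024 - 4491)*(1030 - 1083) = -5515*(-53) = 292295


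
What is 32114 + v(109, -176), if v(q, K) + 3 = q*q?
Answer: 43992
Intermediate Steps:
v(q, K) = -3 + q² (v(q, K) = -3 + q*q = -3 + q²)
32114 + v(109, -176) = 32114 + (-3 + 109²) = 32114 + (-3 + 11881) = 32114 + 11878 = 43992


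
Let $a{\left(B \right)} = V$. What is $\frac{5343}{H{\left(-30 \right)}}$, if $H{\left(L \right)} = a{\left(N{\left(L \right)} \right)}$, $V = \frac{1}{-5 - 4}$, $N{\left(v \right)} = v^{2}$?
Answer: $-48087$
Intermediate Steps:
$V = - \frac{1}{9}$ ($V = \frac{1}{-9} = - \frac{1}{9} \approx -0.11111$)
$a{\left(B \right)} = - \frac{1}{9}$
$H{\left(L \right)} = - \frac{1}{9}$
$\frac{5343}{H{\left(-30 \right)}} = \frac{5343}{- \frac{1}{9}} = 5343 \left(-9\right) = -48087$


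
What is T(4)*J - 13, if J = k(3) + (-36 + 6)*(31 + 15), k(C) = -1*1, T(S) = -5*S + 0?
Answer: 27607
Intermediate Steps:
T(S) = -5*S
k(C) = -1
J = -1381 (J = -1 + (-36 + 6)*(31 + 15) = -1 - 30*46 = -1 - 1380 = -1381)
T(4)*J - 13 = -5*4*(-1381) - 13 = -20*(-1381) - 13 = 27620 - 13 = 27607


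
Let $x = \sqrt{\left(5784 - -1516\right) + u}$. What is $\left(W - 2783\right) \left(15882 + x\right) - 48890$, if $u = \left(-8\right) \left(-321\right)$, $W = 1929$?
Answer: $-13612118 - 1708 \sqrt{2467} \approx -1.3697 \cdot 10^{7}$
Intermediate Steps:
$u = 2568$
$x = 2 \sqrt{2467}$ ($x = \sqrt{\left(5784 - -1516\right) + 2568} = \sqrt{\left(5784 + 1516\right) + 2568} = \sqrt{7300 + 2568} = \sqrt{9868} = 2 \sqrt{2467} \approx 99.338$)
$\left(W - 2783\right) \left(15882 + x\right) - 48890 = \left(1929 - 2783\right) \left(15882 + 2 \sqrt{2467}\right) - 48890 = - 854 \left(15882 + 2 \sqrt{2467}\right) - 48890 = \left(-13563228 - 1708 \sqrt{2467}\right) - 48890 = -13612118 - 1708 \sqrt{2467}$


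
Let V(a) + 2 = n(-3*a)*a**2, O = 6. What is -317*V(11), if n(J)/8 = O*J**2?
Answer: -2004996470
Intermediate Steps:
n(J) = 48*J**2 (n(J) = 8*(6*J**2) = 48*J**2)
V(a) = -2 + 432*a**4 (V(a) = -2 + (48*(-3*a)**2)*a**2 = -2 + (48*(9*a**2))*a**2 = -2 + (432*a**2)*a**2 = -2 + 432*a**4)
-317*V(11) = -317*(-2 + 432*11**4) = -317*(-2 + 432*14641) = -317*(-2 + 6324912) = -317*6324910 = -2004996470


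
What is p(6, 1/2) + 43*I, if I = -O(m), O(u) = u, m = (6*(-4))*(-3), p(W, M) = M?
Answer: -6191/2 ≈ -3095.5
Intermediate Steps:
m = 72 (m = -24*(-3) = 72)
I = -72 (I = -1*72 = -72)
p(6, 1/2) + 43*I = 1/2 + 43*(-72) = ½ - 3096 = -6191/2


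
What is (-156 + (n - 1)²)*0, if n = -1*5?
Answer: 0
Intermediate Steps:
n = -5
(-156 + (n - 1)²)*0 = (-156 + (-5 - 1)²)*0 = (-156 + (-6)²)*0 = (-156 + 36)*0 = -120*0 = 0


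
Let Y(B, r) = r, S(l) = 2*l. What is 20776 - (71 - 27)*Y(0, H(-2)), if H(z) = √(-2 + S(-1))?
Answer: 20776 - 88*I ≈ 20776.0 - 88.0*I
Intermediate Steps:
H(z) = 2*I (H(z) = √(-2 + 2*(-1)) = √(-2 - 2) = √(-4) = 2*I)
20776 - (71 - 27)*Y(0, H(-2)) = 20776 - (71 - 27)*2*I = 20776 - 44*2*I = 20776 - 88*I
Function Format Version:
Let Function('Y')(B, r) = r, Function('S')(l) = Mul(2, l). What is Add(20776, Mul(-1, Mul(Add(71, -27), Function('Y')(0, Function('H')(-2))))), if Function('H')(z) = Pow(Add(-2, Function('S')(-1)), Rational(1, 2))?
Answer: Add(20776, Mul(-88, I)) ≈ Add(20776., Mul(-88.000, I))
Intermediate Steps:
Function('H')(z) = Mul(2, I) (Function('H')(z) = Pow(Add(-2, Mul(2, -1)), Rational(1, 2)) = Pow(Add(-2, -2), Rational(1, 2)) = Pow(-4, Rational(1, 2)) = Mul(2, I))
Add(20776, Mul(-1, Mul(Add(71, -27), Function('Y')(0, Function('H')(-2))))) = Add(20776, Mul(-1, Mul(Add(71, -27), Mul(2, I)))) = Add(20776, Mul(-1, Mul(44, Mul(2, I)))) = Add(20776, Mul(-1, Mul(88, I))) = Add(20776, Mul(-88, I))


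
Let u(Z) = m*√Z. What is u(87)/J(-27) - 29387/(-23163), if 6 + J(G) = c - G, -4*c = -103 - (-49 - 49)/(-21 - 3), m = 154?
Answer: 29387/23163 + 7392*√87/2293 ≈ 31.338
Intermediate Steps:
c = 1285/48 (c = -(-103 - (-49 - 49)/(-21 - 3))/4 = -(-103 - (-98)/(-24))/4 = -(-103 - (-98)*(-1)/24)/4 = -(-103 - 1*49/12)/4 = -(-103 - 49/12)/4 = -¼*(-1285/12) = 1285/48 ≈ 26.771)
u(Z) = 154*√Z
J(G) = 997/48 - G (J(G) = -6 + (1285/48 - G) = 997/48 - G)
u(87)/J(-27) - 29387/(-23163) = (154*√87)/(997/48 - 1*(-27)) - 29387/(-23163) = (154*√87)/(997/48 + 27) - 29387*(-1/23163) = (154*√87)/(2293/48) + 29387/23163 = (154*√87)*(48/2293) + 29387/23163 = 7392*√87/2293 + 29387/23163 = 29387/23163 + 7392*√87/2293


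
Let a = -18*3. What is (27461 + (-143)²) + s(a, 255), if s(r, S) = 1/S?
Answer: 12217051/255 ≈ 47910.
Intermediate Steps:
a = -54
(27461 + (-143)²) + s(a, 255) = (27461 + (-143)²) + 1/255 = (27461 + 20449) + 1/255 = 47910 + 1/255 = 12217051/255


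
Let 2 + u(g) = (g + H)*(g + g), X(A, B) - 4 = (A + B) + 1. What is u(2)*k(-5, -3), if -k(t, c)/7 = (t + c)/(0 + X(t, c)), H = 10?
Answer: -2576/3 ≈ -858.67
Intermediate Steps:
X(A, B) = 5 + A + B (X(A, B) = 4 + ((A + B) + 1) = 4 + (1 + A + B) = 5 + A + B)
u(g) = -2 + 2*g*(10 + g) (u(g) = -2 + (g + 10)*(g + g) = -2 + (10 + g)*(2*g) = -2 + 2*g*(10 + g))
k(t, c) = -7*(c + t)/(5 + c + t) (k(t, c) = -7*(t + c)/(0 + (5 + t + c)) = -7*(c + t)/(0 + (5 + c + t)) = -7*(c + t)/(5 + c + t))
u(2)*k(-5, -3) = (-2 + 2*2**2 + 20*2)*(7*(-1*(-3) - 1*(-5))/(5 - 3 - 5)) = (-2 + 2*4 + 40)*(7*(3 + 5)/(-3)) = (-2 + 8 + 40)*(7*(-1/3)*8) = 46*(-56/3) = -2576/3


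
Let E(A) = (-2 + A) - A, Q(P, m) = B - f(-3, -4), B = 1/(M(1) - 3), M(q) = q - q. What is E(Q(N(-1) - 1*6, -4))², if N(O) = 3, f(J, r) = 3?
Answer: 4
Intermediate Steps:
M(q) = 0
B = -⅓ (B = 1/(0 - 3) = 1/(-3) = -⅓ ≈ -0.33333)
Q(P, m) = -10/3 (Q(P, m) = -⅓ - 1*3 = -⅓ - 3 = -10/3)
E(A) = -2
E(Q(N(-1) - 1*6, -4))² = (-2)² = 4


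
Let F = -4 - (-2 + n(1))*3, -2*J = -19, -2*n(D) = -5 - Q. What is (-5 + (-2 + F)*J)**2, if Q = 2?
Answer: 175561/16 ≈ 10973.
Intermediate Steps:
n(D) = 7/2 (n(D) = -(-5 - 1*2)/2 = -(-5 - 2)/2 = -1/2*(-7) = 7/2)
J = 19/2 (J = -1/2*(-19) = 19/2 ≈ 9.5000)
F = -17/2 (F = -4 - (-2 + 7/2)*3 = -4 - 3*3/2 = -4 - 1*9/2 = -4 - 9/2 = -17/2 ≈ -8.5000)
(-5 + (-2 + F)*J)**2 = (-5 + (-2 - 17/2)*(19/2))**2 = (-5 - 21/2*19/2)**2 = (-5 - 399/4)**2 = (-419/4)**2 = 175561/16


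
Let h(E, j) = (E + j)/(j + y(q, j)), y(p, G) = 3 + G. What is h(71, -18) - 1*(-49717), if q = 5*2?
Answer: 1640608/33 ≈ 49715.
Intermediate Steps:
q = 10
h(E, j) = (E + j)/(3 + 2*j) (h(E, j) = (E + j)/(j + (3 + j)) = (E + j)/(3 + 2*j))
h(71, -18) - 1*(-49717) = (71 - 18)/(3 + 2*(-18)) - 1*(-49717) = 53/(3 - 36) + 49717 = 53/(-33) + 49717 = -1/33*53 + 49717 = -53/33 + 49717 = 1640608/33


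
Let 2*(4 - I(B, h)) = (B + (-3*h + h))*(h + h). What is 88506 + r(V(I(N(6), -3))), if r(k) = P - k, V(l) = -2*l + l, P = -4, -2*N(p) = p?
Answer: 88515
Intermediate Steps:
N(p) = -p/2
I(B, h) = 4 - h*(B - 2*h) (I(B, h) = 4 - (B + (-3*h + h))*(h + h)/2 = 4 - (B - 2*h)*2*h/2 = 4 - h*(B - 2*h))
V(l) = -l
r(k) = -4 - k
88506 + r(V(I(N(6), -3))) = 88506 + (-4 - (-1)*(4 + 2*(-3)² - 1*(-½*6)*(-3))) = 88506 + (-4 - (-1)*(4 + 2*9 - 1*(-3)*(-3))) = 88506 + (-4 - (-1)*(4 + 18 - 9)) = 88506 + (-4 - (-1)*13) = 88506 + (-4 - 1*(-13)) = 88506 + (-4 + 13) = 88506 + 9 = 88515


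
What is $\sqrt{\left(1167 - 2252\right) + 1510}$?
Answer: $5 \sqrt{17} \approx 20.616$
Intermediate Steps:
$\sqrt{\left(1167 - 2252\right) + 1510} = \sqrt{-1085 + 1510} = \sqrt{425} = 5 \sqrt{17}$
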